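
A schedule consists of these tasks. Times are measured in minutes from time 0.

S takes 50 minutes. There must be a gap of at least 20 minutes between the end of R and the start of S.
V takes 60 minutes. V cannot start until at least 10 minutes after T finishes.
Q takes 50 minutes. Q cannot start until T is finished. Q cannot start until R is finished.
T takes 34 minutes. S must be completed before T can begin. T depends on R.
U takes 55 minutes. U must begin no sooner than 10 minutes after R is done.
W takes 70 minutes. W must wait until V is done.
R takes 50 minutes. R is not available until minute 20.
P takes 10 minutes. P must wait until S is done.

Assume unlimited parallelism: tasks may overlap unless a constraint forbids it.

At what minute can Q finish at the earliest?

224

R waits on its own release at minute 20, so it starts at minute 20 and finishes at 20 + 50 = minute 70.
S waits on R (finishes minute 70, plus 20-minute gap → minute 90), so it starts at minute 90 and finishes at 90 + 50 = minute 140.
T needs all of S (finishes minute 140); R (finishes minute 70). That puts its earliest start at minute 140; it finishes at 140 + 34 = minute 174.
Q needs all of T (finishes minute 174); R (finishes minute 70). That puts its earliest start at minute 174; it finishes at 174 + 50 = minute 224.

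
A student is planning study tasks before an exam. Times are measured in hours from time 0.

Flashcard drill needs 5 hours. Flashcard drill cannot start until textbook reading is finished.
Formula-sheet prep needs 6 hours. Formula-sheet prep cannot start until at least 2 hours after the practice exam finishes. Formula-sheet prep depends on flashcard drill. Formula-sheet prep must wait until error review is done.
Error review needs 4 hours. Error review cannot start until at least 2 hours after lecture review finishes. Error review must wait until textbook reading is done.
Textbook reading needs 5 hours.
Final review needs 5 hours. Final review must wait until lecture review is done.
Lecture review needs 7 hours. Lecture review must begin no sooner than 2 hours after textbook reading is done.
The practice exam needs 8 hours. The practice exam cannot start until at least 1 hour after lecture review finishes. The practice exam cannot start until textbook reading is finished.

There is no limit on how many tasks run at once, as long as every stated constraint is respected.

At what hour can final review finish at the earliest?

Textbook reading has no prerequisites, so it starts at hour 0 and finishes at hour 5.
Lecture review waits on textbook reading (finishes hour 5, plus 2-hour gap → hour 7), so it starts at hour 7 and finishes at 7 + 7 = hour 14.
Final review waits on lecture review (finishes hour 14), so it starts at hour 14 and finishes at 14 + 5 = hour 19.

19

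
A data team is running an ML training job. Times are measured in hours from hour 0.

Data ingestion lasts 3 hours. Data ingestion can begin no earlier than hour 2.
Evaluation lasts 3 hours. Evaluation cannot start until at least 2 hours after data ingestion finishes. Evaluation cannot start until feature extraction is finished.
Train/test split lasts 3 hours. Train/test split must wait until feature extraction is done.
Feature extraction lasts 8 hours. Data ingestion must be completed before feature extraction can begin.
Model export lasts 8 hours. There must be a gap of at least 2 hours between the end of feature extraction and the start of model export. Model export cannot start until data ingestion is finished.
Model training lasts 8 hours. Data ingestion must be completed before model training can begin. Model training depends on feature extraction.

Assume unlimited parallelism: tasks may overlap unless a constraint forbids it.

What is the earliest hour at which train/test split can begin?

13

Data ingestion cannot begin until its own release at hour 2. It runs from hour 2 to 2 + 3 = hour 5.
Feature extraction cannot begin until data ingestion (finishes hour 5). It runs from hour 5 to 5 + 8 = hour 13.
Train/test split waits on feature extraction (finishes hour 13), so the earliest it can start is hour 13.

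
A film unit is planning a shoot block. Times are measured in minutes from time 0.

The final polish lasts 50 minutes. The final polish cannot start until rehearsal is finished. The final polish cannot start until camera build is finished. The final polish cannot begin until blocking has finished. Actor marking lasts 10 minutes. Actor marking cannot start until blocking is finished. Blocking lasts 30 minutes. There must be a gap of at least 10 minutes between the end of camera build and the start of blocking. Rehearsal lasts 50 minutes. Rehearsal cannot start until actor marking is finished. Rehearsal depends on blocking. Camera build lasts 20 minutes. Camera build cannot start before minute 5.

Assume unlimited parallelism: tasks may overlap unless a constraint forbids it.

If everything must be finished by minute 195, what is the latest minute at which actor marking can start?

85

The final polish must finish by minute 195; it takes 50 minutes, so it must start by 195 − 50 = minute 145.
Rehearsal must finish before the final polish (must start by minute 145). With a 50-minute duration, rehearsal must start by 145 − 50 = minute 95.
Actor marking has to be done before rehearsal (must start by minute 95). That means finishing by minute 95, i.e. starting by 95 − 10 = minute 85.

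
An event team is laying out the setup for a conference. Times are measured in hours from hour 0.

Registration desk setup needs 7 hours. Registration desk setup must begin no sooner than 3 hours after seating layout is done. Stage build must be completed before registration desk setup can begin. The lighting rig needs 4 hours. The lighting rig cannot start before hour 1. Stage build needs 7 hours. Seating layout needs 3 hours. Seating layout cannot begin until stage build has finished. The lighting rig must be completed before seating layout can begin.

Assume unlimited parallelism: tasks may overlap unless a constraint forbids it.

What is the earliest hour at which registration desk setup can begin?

After its own release at hour 1, the lighting rig can start at hour 1 and finishes at hour 5.
Stage build can start immediately at hour 0; it finishes at hour 7.
Seating layout has to wait for stage build (finishes hour 7); the lighting rig (finishes hour 5). The latest of these is hour 7, so seating layout runs hour 7 to 7 + 3 = hour 10.
Registration desk setup waits on seating layout (finishes hour 10, plus 3-hour gap → hour 13); stage build (finishes hour 7). The latest of these is hour 13, which is the earliest registration desk setup can start.

13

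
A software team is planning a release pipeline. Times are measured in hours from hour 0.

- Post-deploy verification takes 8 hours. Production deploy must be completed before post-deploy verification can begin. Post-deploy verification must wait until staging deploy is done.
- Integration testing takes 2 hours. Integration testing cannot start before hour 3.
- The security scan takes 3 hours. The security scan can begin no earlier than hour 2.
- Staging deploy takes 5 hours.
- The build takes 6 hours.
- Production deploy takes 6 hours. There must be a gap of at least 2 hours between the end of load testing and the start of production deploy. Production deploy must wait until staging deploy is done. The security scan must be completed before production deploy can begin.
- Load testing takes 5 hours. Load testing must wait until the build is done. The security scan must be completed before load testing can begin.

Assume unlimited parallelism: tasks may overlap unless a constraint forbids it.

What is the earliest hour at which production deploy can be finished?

19

Staging deploy has no prerequisites, so it starts at hour 0 and finishes at hour 5.
After its own release at hour 2, the security scan can start at hour 2 and finishes at hour 5.
The build has no prerequisites, so it starts at hour 0 and finishes at hour 6.
For load testing: the build (finishes hour 6); the security scan (finishes hour 5). Taking the maximum gives a start of hour 6, and it finishes at 6 + 5 = hour 11.
Production deploy cannot start until load testing (finishes hour 11, plus 2-hour gap → hour 13); staging deploy (finishes hour 5); the security scan (finishes hour 5). The controlling bound is hour 13, so production deploy finishes at 13 + 6 = hour 19.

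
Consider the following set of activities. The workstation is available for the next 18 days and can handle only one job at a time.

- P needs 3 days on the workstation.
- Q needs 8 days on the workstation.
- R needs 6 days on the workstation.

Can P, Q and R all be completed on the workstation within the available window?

Running back to back, the jobs need 3 + 8 + 6 = 17 days on the workstation.
Since 17 ≤ 18, they fit within the window.

Yes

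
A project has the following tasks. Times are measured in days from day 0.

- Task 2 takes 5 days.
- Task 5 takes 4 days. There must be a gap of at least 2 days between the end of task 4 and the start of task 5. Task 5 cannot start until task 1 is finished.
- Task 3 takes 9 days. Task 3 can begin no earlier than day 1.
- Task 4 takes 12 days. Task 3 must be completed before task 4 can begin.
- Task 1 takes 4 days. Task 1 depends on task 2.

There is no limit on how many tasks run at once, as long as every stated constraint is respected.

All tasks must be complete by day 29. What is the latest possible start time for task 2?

To finish by day 29, task 5 (duration 4) must start no later than day 25.
Task 1 has to be done before task 5 (must start by day 25). That means finishing by day 25, i.e. starting by 25 − 4 = day 21.
Task 2 has to be done before task 1 (must start by day 21). That means finishing by day 21, i.e. starting by 21 − 5 = day 16.

16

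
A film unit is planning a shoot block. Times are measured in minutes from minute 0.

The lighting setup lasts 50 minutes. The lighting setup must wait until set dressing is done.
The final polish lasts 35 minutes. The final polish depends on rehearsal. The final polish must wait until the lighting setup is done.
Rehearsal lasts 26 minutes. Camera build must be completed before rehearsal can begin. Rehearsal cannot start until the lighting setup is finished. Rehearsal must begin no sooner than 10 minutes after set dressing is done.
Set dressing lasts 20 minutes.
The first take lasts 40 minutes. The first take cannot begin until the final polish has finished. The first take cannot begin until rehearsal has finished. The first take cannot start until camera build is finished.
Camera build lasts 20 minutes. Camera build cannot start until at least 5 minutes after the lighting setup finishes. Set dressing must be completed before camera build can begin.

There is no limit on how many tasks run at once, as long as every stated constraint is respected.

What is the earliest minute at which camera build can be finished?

Set dressing can start immediately at minute 0; it finishes at minute 20.
The lighting setup cannot begin until set dressing (finishes minute 20). It runs from minute 20 to 20 + 50 = minute 70.
Camera build has to wait for the lighting setup (finishes minute 70, plus 5-minute gap → minute 75); set dressing (finishes minute 20). The latest of these is minute 75, so camera build runs minute 75 to 75 + 20 = minute 95.

95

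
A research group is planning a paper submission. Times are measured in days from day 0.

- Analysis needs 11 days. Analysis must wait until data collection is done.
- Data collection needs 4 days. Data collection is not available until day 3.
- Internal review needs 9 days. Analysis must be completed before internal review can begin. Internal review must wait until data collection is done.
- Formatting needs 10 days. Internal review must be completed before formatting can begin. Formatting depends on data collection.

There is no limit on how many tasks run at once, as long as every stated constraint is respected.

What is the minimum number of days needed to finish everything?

37

Data collection cannot begin until its own release at day 3. It runs from day 3 to 3 + 4 = day 7.
Analysis waits on data collection (finishes day 7), so it starts at day 7 and finishes at 7 + 11 = day 18.
Internal review cannot start until analysis (finishes day 18); data collection (finishes day 7). The controlling bound is day 18, so internal review finishes at 18 + 9 = day 27.
Formatting cannot start until internal review (finishes day 27); data collection (finishes day 7). The controlling bound is day 27, so formatting finishes at 27 + 10 = day 37.
All tasks are finished once the last one completes. Finish times: Data collection at 7, Analysis at 18, Internal review at 27, Formatting at 37. The latest is day 37.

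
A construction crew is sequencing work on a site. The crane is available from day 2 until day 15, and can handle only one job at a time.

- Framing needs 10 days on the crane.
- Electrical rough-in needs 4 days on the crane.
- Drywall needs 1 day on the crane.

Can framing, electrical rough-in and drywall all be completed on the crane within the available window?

The crane window is 15 − 2 = 13 days.
Running back to back, the jobs need 10 + 4 + 1 = 15 days on the crane.
Since 15 > 13, they cannot all fit.

No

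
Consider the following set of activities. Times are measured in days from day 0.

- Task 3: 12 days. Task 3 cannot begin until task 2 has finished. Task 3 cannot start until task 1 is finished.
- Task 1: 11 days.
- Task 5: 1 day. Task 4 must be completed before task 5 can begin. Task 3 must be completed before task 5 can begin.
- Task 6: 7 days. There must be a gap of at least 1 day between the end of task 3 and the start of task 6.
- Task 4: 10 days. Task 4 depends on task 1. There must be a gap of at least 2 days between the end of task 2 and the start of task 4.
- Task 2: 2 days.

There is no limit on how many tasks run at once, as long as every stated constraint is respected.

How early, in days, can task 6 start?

Task 2 can start immediately at day 0; it finishes at day 2.
Task 1 has no prerequisites, so it starts at day 0 and finishes at day 11.
Task 3 needs all of task 2 (finishes day 2); task 1 (finishes day 11). That puts its earliest start at day 11; it finishes at 11 + 12 = day 23.
Task 6 waits on task 3 (finishes day 23, plus 1-day gap → day 24), so the earliest it can start is day 24.

24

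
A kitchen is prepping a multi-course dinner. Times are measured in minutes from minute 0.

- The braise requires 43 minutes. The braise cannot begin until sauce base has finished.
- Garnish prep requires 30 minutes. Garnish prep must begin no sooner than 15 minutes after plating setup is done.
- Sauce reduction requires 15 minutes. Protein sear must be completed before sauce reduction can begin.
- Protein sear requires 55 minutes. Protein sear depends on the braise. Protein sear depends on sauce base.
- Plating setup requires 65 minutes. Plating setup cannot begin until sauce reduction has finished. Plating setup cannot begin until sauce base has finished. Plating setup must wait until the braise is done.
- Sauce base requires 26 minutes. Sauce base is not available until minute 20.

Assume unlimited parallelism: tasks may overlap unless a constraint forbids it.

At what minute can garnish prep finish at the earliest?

Sauce base waits on its own release at minute 20, so it starts at minute 20 and finishes at 20 + 26 = minute 46.
The braise waits on sauce base (finishes minute 46), so it starts at minute 46 and finishes at 46 + 43 = minute 89.
Protein sear has to wait for the braise (finishes minute 89); sauce base (finishes minute 46). The latest of these is minute 89, so protein sear runs minute 89 to 89 + 55 = minute 144.
After protein sear (finishes minute 144), sauce reduction can start at minute 144 and finishes at minute 159.
Plating setup cannot start until sauce reduction (finishes minute 159); sauce base (finishes minute 46); the braise (finishes minute 89). The controlling bound is minute 159, so plating setup finishes at 159 + 65 = minute 224.
Garnish prep waits on plating setup (finishes minute 224, plus 15-minute gap → minute 239), so it starts at minute 239 and finishes at 239 + 30 = minute 269.

269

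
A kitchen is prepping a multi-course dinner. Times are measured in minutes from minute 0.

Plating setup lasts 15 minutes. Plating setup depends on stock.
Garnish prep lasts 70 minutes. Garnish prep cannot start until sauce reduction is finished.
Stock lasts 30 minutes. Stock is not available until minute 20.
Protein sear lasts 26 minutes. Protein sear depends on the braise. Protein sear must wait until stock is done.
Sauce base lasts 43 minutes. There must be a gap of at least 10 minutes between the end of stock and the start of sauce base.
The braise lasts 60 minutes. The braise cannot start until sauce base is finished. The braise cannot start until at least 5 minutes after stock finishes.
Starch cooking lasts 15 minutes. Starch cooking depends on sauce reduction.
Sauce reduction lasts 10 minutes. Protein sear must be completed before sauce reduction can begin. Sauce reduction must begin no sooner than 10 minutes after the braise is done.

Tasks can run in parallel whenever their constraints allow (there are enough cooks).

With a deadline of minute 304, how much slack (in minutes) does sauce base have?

Stock waits on its own release at minute 20, so it starts at minute 20 and finishes at 20 + 30 = minute 50.
Sauce base waits on stock (finishes minute 50, plus 10-minute gap → minute 60), so it starts at minute 60 and finishes at 60 + 43 = minute 103.

Working backward from the deadline:
Starch cooking must finish by minute 304; it takes 15 minutes, so it must start by 304 − 15 = minute 289.
Nothing follows garnish prep; the deadline of minute 304 is its only limit. It must start by 304 − 70 = minute 234.
Sauce reduction must finish in time for starch cooking (must start by minute 289); garnish prep (must start by minute 234). The tightest is minute 234, so sauce reduction must start by 234 − 10 = minute 224.
Since sauce reduction (must start by minute 224) depends on it, protein sear must finish by minute 224. Backing off its 26-minute duration gives a latest start of minute 198.
For the braise: protein sear (must start by minute 198); sauce reduction (must start by minute 224, minus 10-minute gap → minute 214). The most restrictive is minute 198; with a 60-minute duration, the braise must start by minute 138.
Sauce base has to be done before the braise (must start by minute 138). That means finishing by minute 138, i.e. starting by 138 − 43 = minute 95.
So sauce base can start as early as minute 60 and as late as minute 95, giving 95 − 60 = 35 minutes of slack.

35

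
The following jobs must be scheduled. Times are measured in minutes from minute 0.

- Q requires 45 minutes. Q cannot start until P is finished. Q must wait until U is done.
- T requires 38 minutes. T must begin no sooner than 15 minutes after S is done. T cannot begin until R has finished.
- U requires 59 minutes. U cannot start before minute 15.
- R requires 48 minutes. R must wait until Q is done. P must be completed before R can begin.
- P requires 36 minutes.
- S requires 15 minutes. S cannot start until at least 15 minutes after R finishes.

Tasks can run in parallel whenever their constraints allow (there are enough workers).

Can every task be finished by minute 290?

Yes

U cannot begin until its own release at minute 15. It runs from minute 15 to 15 + 59 = minute 74.
P can start immediately at minute 0; it finishes at minute 36.
Q cannot start until P (finishes minute 36); U (finishes minute 74). The controlling bound is minute 74, so Q finishes at 74 + 45 = minute 119.
R cannot start until Q (finishes minute 119); P (finishes minute 36). The controlling bound is minute 119, so R finishes at 119 + 48 = minute 167.
S cannot begin until R (finishes minute 167, plus 15-minute gap → minute 182). It runs from minute 182 to 182 + 15 = minute 197.
T needs all of S (finishes minute 197, plus 15-minute gap → minute 212); R (finishes minute 167). That puts its earliest start at minute 212; it finishes at 212 + 38 = minute 250.
Every task is finished by minute 250, which is no later than the deadline of 290, so the schedule is feasible.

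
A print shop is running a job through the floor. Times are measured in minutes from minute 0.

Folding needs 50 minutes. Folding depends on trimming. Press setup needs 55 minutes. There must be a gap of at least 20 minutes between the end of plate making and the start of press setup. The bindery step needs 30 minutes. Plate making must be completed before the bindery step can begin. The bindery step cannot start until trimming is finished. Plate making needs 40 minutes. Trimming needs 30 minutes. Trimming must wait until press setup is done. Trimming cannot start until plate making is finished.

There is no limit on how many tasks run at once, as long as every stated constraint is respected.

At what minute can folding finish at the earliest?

195

Nothing blocks plate making, so it runs from minute 0 to minute 40.
Press setup cannot begin until plate making (finishes minute 40, plus 20-minute gap → minute 60). It runs from minute 60 to 60 + 55 = minute 115.
For trimming: press setup (finishes minute 115); plate making (finishes minute 40). Taking the maximum gives a start of minute 115, and it finishes at 115 + 30 = minute 145.
Folding cannot begin until trimming (finishes minute 145). It runs from minute 145 to 145 + 50 = minute 195.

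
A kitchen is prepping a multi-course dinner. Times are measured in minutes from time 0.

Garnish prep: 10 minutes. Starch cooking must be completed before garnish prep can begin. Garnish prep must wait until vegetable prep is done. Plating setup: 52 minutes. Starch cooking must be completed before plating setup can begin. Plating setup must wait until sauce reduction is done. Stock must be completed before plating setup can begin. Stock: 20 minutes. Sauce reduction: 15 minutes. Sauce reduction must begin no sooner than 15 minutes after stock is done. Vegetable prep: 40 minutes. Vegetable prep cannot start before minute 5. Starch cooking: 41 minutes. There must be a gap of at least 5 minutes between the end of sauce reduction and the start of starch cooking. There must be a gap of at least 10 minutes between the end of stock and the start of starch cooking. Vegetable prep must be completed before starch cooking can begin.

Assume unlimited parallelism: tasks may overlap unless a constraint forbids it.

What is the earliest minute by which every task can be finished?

148

Vegetable prep waits on its own release at minute 5, so it starts at minute 5 and finishes at 5 + 40 = minute 45.
Stock can start immediately at minute 0; it finishes at minute 20.
After stock (finishes minute 20, plus 15-minute gap → minute 35), sauce reduction can start at minute 35 and finishes at minute 50.
Starch cooking needs all of sauce reduction (finishes minute 50, plus 5-minute gap → minute 55); stock (finishes minute 20, plus 10-minute gap → minute 30); vegetable prep (finishes minute 45). That puts its earliest start at minute 55; it finishes at 55 + 41 = minute 96.
Garnish prep needs all of starch cooking (finishes minute 96); vegetable prep (finishes minute 45). That puts its earliest start at minute 96; it finishes at 96 + 10 = minute 106.
Plating setup needs all of starch cooking (finishes minute 96); sauce reduction (finishes minute 50); stock (finishes minute 20). That puts its earliest start at minute 96; it finishes at 96 + 52 = minute 148.
All tasks are finished once the last one completes. Finish times: Stock at 20, Vegetable prep at 45, Sauce reduction at 50, Starch cooking at 96, Plating setup at 148, Garnish prep at 106. The latest is minute 148.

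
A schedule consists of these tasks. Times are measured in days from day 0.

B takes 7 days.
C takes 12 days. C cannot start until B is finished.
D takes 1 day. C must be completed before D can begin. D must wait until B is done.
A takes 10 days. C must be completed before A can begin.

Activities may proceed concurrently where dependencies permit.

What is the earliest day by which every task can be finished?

29

Nothing blocks B, so it runs from day 0 to day 7.
C cannot begin until B (finishes day 7). It runs from day 7 to 7 + 12 = day 19.
D needs all of C (finishes day 19); B (finishes day 7). That puts its earliest start at day 19; it finishes at 19 + 1 = day 20.
A waits on C (finishes day 19), so it starts at day 19 and finishes at 19 + 10 = day 29.
All tasks are finished once the last one completes. Finish times: A at 29, B at 7, C at 19, D at 20. The latest is day 29.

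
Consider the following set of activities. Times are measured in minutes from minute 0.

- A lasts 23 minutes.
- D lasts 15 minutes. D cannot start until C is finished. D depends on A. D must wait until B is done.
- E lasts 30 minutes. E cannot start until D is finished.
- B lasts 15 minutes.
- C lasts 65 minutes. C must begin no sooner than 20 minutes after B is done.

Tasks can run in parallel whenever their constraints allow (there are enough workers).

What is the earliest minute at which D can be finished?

115

B can start immediately at minute 0; it finishes at minute 15.
After B (finishes minute 15, plus 20-minute gap → minute 35), C can start at minute 35 and finishes at minute 100.
A has no prerequisites, so it starts at minute 0 and finishes at minute 23.
For D: C (finishes minute 100); A (finishes minute 23); B (finishes minute 15). Taking the maximum gives a start of minute 100, and it finishes at 100 + 15 = minute 115.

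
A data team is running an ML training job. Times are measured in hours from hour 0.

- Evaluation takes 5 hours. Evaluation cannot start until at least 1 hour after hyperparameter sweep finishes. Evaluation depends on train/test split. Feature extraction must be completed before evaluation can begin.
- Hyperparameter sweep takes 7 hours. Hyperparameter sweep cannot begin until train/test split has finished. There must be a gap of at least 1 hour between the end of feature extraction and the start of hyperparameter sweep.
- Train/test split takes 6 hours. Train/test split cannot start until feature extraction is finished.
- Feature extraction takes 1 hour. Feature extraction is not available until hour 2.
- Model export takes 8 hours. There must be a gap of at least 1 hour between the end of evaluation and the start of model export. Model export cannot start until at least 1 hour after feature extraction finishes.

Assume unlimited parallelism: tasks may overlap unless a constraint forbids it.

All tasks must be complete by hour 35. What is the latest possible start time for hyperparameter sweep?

13

Model export must finish by hour 35; it takes 8 hours, so it must start by 35 − 8 = hour 27.
Evaluation has to be done before model export (must start by hour 27, minus 1-hour gap → hour 26). That means finishing by hour 26, i.e. starting by 26 − 5 = hour 21.
Hyperparameter sweep has to be done before evaluation (must start by hour 21, minus 1-hour gap → hour 20). That means finishing by hour 20, i.e. starting by 20 − 7 = hour 13.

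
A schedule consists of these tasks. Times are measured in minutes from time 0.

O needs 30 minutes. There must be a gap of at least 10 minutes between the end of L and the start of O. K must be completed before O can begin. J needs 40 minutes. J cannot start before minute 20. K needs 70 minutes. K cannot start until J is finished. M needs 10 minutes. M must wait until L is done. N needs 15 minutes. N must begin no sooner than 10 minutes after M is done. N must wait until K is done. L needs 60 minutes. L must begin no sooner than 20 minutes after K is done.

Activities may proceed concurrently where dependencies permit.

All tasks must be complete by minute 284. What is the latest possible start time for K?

To finish by minute 284, N (duration 15) must start no later than minute 269.
M has to be done before N (must start by minute 269, minus 10-minute gap → minute 259). That means finishing by minute 259, i.e. starting by 259 − 10 = minute 249.
Nothing follows O; the deadline of minute 284 is its only limit. It must start by 284 − 30 = minute 254.
L has several dependents: M (must start by minute 249); O (must start by minute 254, minus 10-minute gap → minute 244). The earliest of those limits is minute 244, so L must start by 244 − 60 = minute 184.
K must finish in time for L (must start by minute 184, minus 20-minute gap → minute 164); N (must start by minute 269); O (must start by minute 254). The tightest is minute 164, so K must start by 164 − 70 = minute 94.

94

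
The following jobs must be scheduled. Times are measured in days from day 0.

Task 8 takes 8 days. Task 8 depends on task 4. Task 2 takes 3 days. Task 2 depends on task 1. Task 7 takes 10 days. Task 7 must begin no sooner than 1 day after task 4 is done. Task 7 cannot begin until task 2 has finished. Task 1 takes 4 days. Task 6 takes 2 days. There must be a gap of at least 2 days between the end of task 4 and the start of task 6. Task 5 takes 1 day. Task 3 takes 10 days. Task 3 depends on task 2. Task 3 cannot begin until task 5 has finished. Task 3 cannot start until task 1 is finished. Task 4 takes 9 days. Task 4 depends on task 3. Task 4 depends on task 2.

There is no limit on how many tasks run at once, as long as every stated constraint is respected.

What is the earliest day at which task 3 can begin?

7

Task 5 has no prerequisites, so it starts at day 0 and finishes at day 1.
Task 1 can start immediately at day 0; it finishes at day 4.
After task 1 (finishes day 4), task 2 can start at day 4 and finishes at day 7.
Task 3 waits on task 2 (finishes day 7); task 5 (finishes day 1); task 1 (finishes day 4). The latest of these is day 7, which is the earliest task 3 can start.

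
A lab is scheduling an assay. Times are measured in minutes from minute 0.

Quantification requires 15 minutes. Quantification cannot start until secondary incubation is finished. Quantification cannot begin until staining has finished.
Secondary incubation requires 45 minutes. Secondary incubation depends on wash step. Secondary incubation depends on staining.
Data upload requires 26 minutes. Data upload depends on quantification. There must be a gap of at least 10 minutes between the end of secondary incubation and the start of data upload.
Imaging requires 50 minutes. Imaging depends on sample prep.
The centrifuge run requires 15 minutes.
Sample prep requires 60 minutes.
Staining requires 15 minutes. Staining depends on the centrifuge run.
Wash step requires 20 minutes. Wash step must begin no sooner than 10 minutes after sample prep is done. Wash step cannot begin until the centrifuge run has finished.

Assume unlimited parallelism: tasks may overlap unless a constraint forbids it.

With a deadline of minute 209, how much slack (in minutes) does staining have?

The centrifuge run has no prerequisites, so it starts at minute 0 and finishes at minute 15.
Staining cannot begin until the centrifuge run (finishes minute 15). It runs from minute 15 to 15 + 15 = minute 30.

Working backward from the deadline:
Nothing follows data upload; the deadline of minute 209 is its only limit. It must start by 209 − 26 = minute 183.
Quantification feeds into data upload (must start by minute 183); so quantification must finish by minute 183 and therefore start by minute 168.
Secondary incubation has several dependents: quantification (must start by minute 168); data upload (must start by minute 183, minus 10-minute gap → minute 173). The earliest of those limits is minute 168, so secondary incubation must start by 168 − 45 = minute 123.
For staining: secondary incubation (must start by minute 123); quantification (must start by minute 168). The most restrictive is minute 123; with a 15-minute duration, staining must start by minute 108.
So staining can start as early as minute 15 and as late as minute 108, giving 108 − 15 = 93 minutes of slack.

93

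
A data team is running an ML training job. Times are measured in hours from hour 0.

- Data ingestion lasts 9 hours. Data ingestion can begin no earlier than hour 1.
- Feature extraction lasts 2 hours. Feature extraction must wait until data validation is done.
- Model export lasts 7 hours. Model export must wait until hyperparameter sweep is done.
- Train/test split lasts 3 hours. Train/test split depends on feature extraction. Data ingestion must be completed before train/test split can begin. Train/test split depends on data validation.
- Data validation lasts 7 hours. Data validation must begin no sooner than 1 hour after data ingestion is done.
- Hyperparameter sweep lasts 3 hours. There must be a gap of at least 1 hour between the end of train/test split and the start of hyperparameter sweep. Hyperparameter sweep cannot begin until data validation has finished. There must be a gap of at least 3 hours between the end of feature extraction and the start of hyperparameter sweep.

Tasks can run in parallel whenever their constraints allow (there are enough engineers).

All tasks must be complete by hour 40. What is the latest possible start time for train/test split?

Model export must finish by hour 40; it takes 7 hours, so it must start by 40 − 7 = hour 33.
Hyperparameter sweep feeds into model export (must start by hour 33); so hyperparameter sweep must finish by hour 33 and therefore start by hour 30.
Since hyperparameter sweep (must start by hour 30, minus 1-hour gap → hour 29) depends on it, train/test split must finish by hour 29. Backing off its 3-hour duration gives a latest start of hour 26.

26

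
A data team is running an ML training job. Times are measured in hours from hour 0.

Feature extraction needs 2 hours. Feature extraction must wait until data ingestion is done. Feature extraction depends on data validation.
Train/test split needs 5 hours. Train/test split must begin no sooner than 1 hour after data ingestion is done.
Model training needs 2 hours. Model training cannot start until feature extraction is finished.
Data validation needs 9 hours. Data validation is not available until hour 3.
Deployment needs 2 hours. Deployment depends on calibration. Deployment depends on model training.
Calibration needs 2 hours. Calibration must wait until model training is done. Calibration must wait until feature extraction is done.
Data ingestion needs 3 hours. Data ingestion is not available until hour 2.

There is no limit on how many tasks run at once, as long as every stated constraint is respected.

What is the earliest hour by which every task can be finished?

20

After its own release at hour 3, data validation can start at hour 3 and finishes at hour 12.
Data ingestion waits on its own release at hour 2, so it starts at hour 2 and finishes at 2 + 3 = hour 5.
Train/test split waits on data ingestion (finishes hour 5, plus 1-hour gap → hour 6), so it starts at hour 6 and finishes at 6 + 5 = hour 11.
Feature extraction has to wait for data ingestion (finishes hour 5); data validation (finishes hour 12). The latest of these is hour 12, so feature extraction runs hour 12 to 12 + 2 = hour 14.
Model training waits on feature extraction (finishes hour 14), so it starts at hour 14 and finishes at 14 + 2 = hour 16.
For calibration: model training (finishes hour 16); feature extraction (finishes hour 14). Taking the maximum gives a start of hour 16, and it finishes at 16 + 2 = hour 18.
Deployment cannot start until calibration (finishes hour 18); model training (finishes hour 16). The controlling bound is hour 18, so deployment finishes at 18 + 2 = hour 20.
All tasks are finished once the last one completes. Finish times: Data ingestion at 5, Data validation at 12, Feature extraction at 14, Train/test split at 11, Model training at 16, Calibration at 18, Deployment at 20. The latest is hour 20.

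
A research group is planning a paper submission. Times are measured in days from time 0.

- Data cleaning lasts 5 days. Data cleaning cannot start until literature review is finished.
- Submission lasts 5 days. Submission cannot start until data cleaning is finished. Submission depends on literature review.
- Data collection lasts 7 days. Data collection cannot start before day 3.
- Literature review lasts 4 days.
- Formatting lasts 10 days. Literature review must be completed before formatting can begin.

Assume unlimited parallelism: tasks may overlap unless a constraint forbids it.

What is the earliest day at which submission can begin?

Literature review can start immediately at day 0; it finishes at day 4.
Data cleaning waits on literature review (finishes day 4), so it starts at day 4 and finishes at 4 + 5 = day 9.
Submission waits on data cleaning (finishes day 9); literature review (finishes day 4). The latest of these is day 9, which is the earliest submission can start.

9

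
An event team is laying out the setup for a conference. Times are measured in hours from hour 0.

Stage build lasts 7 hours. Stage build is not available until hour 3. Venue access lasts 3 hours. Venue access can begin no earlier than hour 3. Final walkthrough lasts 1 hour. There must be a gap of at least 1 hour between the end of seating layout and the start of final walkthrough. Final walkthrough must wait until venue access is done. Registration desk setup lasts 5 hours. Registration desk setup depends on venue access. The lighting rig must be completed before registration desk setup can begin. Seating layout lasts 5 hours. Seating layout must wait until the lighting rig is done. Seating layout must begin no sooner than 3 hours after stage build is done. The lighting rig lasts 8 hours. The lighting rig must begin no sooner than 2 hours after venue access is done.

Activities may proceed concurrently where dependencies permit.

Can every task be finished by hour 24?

After its own release at hour 3, stage build can start at hour 3 and finishes at hour 10.
After its own release at hour 3, venue access can start at hour 3 and finishes at hour 6.
The lighting rig waits on venue access (finishes hour 6, plus 2-hour gap → hour 8), so it starts at hour 8 and finishes at 8 + 8 = hour 16.
Registration desk setup has to wait for venue access (finishes hour 6); the lighting rig (finishes hour 16). The latest of these is hour 16, so registration desk setup runs hour 16 to 16 + 5 = hour 21.
Seating layout needs all of the lighting rig (finishes hour 16); stage build (finishes hour 10, plus 3-hour gap → hour 13). That puts its earliest start at hour 16; it finishes at 16 + 5 = hour 21.
Final walkthrough cannot start until seating layout (finishes hour 21, plus 1-hour gap → hour 22); venue access (finishes hour 6). The controlling bound is hour 22, so final walkthrough finishes at 22 + 1 = hour 23.
Every task is finished by hour 23, which is no later than the deadline of 24, so the schedule is feasible.

Yes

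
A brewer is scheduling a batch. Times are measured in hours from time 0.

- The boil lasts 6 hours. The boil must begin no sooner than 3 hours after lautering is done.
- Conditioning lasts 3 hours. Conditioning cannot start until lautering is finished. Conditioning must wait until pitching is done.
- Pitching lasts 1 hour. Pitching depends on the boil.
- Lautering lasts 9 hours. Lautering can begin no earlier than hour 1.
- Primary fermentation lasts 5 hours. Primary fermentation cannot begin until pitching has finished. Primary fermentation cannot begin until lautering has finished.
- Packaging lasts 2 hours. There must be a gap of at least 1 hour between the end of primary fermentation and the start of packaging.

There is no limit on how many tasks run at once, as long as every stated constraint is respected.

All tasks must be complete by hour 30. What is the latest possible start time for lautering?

3

Packaging must finish by hour 30; it takes 2 hours, so it must start by 30 − 2 = hour 28.
Primary fermentation must finish before packaging (must start by hour 28, minus 1-hour gap → hour 27). With a 5-hour duration, primary fermentation must start by 27 − 5 = hour 22.
Conditioning must finish by hour 30; it takes 3 hours, so it must start by 30 − 3 = hour 27.
Pitching has several dependents: primary fermentation (must start by hour 22); conditioning (must start by hour 27). The earliest of those limits is hour 22, so pitching must start by 22 − 1 = hour 21.
Since pitching (must start by hour 21) depends on it, the boil must finish by hour 21. Backing off its 6-hour duration gives a latest start of hour 15.
For lautering: the boil (must start by hour 15, minus 3-hour gap → hour 12); primary fermentation (must start by hour 22); conditioning (must start by hour 27). The most restrictive is hour 12; with a 9-hour duration, lautering must start by hour 3.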